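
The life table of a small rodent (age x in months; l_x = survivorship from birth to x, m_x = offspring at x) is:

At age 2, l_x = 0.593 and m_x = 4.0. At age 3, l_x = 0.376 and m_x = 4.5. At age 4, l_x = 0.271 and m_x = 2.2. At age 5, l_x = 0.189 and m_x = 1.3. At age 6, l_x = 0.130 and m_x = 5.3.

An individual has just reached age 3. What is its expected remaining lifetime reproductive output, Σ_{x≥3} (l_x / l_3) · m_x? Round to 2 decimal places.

l_3 = 0.376. Conditional survival from age 3 to x is l_x / l_3.
  x=3: (0.376/0.376) × 4.5 = 4.5000
  x=4: (0.271/0.376) × 2.2 = 1.5856
  x=5: (0.189/0.376) × 1.3 = 0.6535
  x=6: (0.130/0.376) × 5.3 = 1.8324
Sum = 4.5000 + 1.5856 + 0.6535 + 1.8324 = 8.5715

8.57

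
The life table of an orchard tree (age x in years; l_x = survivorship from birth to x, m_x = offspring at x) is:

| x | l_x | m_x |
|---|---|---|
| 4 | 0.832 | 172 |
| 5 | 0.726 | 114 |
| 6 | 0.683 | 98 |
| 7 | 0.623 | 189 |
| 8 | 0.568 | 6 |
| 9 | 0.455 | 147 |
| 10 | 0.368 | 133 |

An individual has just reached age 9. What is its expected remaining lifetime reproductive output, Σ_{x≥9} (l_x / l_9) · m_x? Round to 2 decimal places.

l_9 = 0.455. Conditional survival from age 9 to x is l_x / l_9.
  x=9: (0.455/0.455) × 147 = 147.0000
  x=10: (0.368/0.455) × 133 = 107.5692
Sum = 147.0000 + 107.5692 = 254.5692

254.57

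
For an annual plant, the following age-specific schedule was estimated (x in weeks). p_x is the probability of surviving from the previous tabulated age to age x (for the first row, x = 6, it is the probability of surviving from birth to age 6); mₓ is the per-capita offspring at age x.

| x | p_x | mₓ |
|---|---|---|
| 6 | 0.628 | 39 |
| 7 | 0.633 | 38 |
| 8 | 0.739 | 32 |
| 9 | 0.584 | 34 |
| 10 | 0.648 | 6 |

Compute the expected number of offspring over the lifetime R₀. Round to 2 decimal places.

Survivorship from birth: l_x = p_6·p_7·…·p_x.
  l_6 = 0.62800
  l_7 = 0.39752
  l_8 = 0.29377
  l_9 = 0.17156
  l_10 = 0.11117
R₀ = Σ l_x mₓ:
  age 6: 0.62800 × 39 = 24.4920
  age 7: 0.39752 × 38 = 15.1058
  age 8: 0.29377 × 32 = 9.4006
  age 9: 0.17156 × 34 = 5.8330
  age 10: 0.11117 × 6 = 0.6670
R₀ = 24.4920 + 15.1058 + 9.4006 + 5.8330 + 0.6670 = 55.4985

55.50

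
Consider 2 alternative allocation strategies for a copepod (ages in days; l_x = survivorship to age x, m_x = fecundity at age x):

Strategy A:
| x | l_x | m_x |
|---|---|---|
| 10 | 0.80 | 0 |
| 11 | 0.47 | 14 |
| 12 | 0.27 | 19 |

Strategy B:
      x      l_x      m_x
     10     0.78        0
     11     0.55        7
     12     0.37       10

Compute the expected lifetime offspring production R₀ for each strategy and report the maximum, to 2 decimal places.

Strategy A: R₀ = 0.80×0 + 0.47×14 + 0.27×19 = 11.7100
Strategy B: R₀ = 0.78×0 + 0.55×7 + 0.37×10 = 7.5500
Highest R₀: strategy A with 11.7100.

11.71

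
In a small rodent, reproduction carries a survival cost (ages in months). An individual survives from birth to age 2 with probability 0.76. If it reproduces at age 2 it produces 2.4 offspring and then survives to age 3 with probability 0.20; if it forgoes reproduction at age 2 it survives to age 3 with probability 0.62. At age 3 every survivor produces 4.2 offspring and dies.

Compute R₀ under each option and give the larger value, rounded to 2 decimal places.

breed at age 2: R₀ = 0.76 × (2.4 + 0.20 × 4.2) = 0.76 × 3.2400 = 2.4624
delay to age 3: R₀ = 0.76 × (0.62 × 4.2) = 0.76 × 2.6040 = 1.9790
Higher: breed at age 2 (2.4624).

2.46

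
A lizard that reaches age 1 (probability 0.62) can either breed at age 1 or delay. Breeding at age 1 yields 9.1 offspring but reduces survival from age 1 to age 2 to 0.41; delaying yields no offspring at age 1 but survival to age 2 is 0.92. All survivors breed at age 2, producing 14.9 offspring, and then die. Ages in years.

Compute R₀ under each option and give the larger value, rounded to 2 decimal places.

9.43

breed at age 1: R₀ = 0.62 × (9.1 + 0.41 × 14.9) = 0.62 × 15.2090 = 9.4296
delay to age 2: R₀ = 0.62 × (0.92 × 14.9) = 0.62 × 13.7080 = 8.4990
Higher: breed at age 1 (9.4296).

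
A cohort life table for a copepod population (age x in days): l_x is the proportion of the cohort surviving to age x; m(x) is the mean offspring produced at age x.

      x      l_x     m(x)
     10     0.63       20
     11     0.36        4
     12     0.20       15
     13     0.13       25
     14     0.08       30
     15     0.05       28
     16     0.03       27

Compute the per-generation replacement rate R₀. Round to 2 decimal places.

24.90

R₀ = Σ l_x m(x):
  age 10: 0.63 × 20 = 12.6000
  age 11: 0.36 × 4 = 1.4400
  age 12: 0.20 × 15 = 3.0000
  age 13: 0.13 × 25 = 3.2500
  age 14: 0.08 × 30 = 2.4000
  age 15: 0.05 × 28 = 1.4000
  age 16: 0.03 × 27 = 0.8100
R₀ = 12.6000 + 1.4400 + 3.0000 + 3.2500 + 2.4000 + 1.4000 + 0.8100 = 24.9000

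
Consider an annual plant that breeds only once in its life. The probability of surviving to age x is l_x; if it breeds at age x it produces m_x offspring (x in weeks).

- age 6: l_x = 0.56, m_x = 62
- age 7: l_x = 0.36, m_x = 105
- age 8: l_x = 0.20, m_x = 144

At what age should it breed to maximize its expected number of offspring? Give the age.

7

Expected offspring if breeding at age x = l_x × m_x:
  age 6: 0.56 × 62 = 34.720
  age 7: 0.36 × 105 = 37.800
  age 8: 0.20 × 144 = 28.800
Maximum at age 7 (37.800).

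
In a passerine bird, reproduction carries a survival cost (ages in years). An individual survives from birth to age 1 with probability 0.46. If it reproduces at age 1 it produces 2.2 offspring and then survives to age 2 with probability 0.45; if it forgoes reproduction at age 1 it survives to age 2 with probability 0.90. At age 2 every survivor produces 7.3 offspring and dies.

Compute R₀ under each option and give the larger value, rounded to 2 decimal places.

breed at age 1: R₀ = 0.46 × (2.2 + 0.45 × 7.3) = 0.46 × 5.4850 = 2.5231
delay to age 2: R₀ = 0.46 × (0.90 × 7.3) = 0.46 × 6.5700 = 3.0222
Higher: delay to age 2 (3.0222).

3.02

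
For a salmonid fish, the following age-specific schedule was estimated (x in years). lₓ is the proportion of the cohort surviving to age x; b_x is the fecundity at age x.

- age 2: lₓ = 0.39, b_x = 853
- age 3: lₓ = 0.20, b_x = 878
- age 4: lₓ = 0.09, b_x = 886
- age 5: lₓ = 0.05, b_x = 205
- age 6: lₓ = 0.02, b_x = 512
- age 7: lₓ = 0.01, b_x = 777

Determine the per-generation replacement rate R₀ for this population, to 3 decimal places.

616.270

R₀ = Σ lₓ b_x:
  age 2: 0.39 × 853 = 332.6700
  age 3: 0.20 × 878 = 175.6000
  age 4: 0.09 × 886 = 79.7400
  age 5: 0.05 × 205 = 10.2500
  age 6: 0.02 × 512 = 10.2400
  age 7: 0.01 × 777 = 7.7700
R₀ = 332.6700 + 175.6000 + 79.7400 + 10.2500 + 10.2400 + 7.7700 = 616.2700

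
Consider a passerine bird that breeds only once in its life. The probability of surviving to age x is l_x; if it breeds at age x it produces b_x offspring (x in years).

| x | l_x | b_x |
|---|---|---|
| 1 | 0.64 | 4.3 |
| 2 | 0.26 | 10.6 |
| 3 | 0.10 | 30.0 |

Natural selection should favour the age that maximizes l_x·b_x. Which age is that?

3

Expected offspring if breeding at age x = l_x × b_x:
  age 1: 0.64 × 4.3 = 2.752
  age 2: 0.26 × 10.6 = 2.756
  age 3: 0.10 × 30.0 = 3.000
Maximum at age 3 (3.000).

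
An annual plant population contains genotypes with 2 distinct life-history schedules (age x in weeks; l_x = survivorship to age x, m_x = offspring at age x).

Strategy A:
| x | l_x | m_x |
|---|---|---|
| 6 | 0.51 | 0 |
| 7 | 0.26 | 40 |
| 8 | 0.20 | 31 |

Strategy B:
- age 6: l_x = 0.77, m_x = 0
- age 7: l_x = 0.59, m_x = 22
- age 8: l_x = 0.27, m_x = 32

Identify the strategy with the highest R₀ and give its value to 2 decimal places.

21.62

Strategy A: R₀ = 0.51×0 + 0.26×40 + 0.20×31 = 16.6000
Strategy B: R₀ = 0.77×0 + 0.59×22 + 0.27×32 = 21.6200
Highest R₀: strategy B with 21.6200.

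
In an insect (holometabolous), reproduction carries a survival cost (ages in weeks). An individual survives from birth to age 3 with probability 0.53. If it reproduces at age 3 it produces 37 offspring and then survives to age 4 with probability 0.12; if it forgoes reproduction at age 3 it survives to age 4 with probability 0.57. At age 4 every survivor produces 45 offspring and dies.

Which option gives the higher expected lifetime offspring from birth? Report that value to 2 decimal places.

22.47

breed at age 3: R₀ = 0.53 × (37 + 0.12 × 45) = 0.53 × 42.4000 = 22.4720
delay to age 4: R₀ = 0.53 × (0.57 × 45) = 0.53 × 25.6500 = 13.5945
Higher: breed at age 3 (22.4720).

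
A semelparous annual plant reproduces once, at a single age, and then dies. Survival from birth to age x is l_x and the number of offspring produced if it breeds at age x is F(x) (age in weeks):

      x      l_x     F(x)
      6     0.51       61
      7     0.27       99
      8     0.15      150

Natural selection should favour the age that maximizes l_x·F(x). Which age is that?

Expected offspring if breeding at age x = l_x × F(x):
  age 6: 0.51 × 61 = 31.110
  age 7: 0.27 × 99 = 26.730
  age 8: 0.15 × 150 = 22.500
Maximum at age 6 (31.110).

6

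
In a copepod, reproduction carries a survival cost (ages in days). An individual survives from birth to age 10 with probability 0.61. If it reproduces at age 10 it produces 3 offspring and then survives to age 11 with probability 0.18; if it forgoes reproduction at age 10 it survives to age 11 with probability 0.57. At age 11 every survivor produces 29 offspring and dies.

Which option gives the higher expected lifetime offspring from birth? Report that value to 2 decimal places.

10.08

breed at age 10: R₀ = 0.61 × (3 + 0.18 × 29) = 0.61 × 8.2200 = 5.0142
delay to age 11: R₀ = 0.61 × (0.57 × 29) = 0.61 × 16.5300 = 10.0833
Higher: delay to age 11 (10.0833).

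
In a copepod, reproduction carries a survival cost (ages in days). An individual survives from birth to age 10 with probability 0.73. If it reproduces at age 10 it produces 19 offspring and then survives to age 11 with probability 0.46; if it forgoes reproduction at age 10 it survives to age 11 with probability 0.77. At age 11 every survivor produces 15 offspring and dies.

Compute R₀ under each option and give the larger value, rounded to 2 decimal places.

breed at age 10: R₀ = 0.73 × (19 + 0.46 × 15) = 0.73 × 25.9000 = 18.9070
delay to age 11: R₀ = 0.73 × (0.77 × 15) = 0.73 × 11.5500 = 8.4315
Higher: breed at age 10 (18.9070).

18.91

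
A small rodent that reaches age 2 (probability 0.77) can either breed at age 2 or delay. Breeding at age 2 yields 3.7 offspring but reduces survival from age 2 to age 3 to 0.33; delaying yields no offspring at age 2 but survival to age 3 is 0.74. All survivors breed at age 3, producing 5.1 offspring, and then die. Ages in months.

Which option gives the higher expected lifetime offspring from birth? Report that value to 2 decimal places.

breed at age 2: R₀ = 0.77 × (3.7 + 0.33 × 5.1) = 0.77 × 5.3830 = 4.1449
delay to age 3: R₀ = 0.77 × (0.74 × 5.1) = 0.77 × 3.7740 = 2.9060
Higher: breed at age 2 (4.1449).

4.14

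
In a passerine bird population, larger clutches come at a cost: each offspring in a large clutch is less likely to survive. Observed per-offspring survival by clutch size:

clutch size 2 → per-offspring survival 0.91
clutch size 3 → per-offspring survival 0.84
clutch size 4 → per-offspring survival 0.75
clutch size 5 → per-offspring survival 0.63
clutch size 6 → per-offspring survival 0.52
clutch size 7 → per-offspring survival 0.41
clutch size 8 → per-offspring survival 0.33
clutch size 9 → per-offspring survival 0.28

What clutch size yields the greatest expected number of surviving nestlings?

Expected surviving nestlings = c × s(c):
  c=2: 2 × 0.91 = 1.820
  c=3: 3 × 0.84 = 2.520
  c=4: 4 × 0.75 = 3.000
  c=5: 5 × 0.63 = 3.150
  c=6: 6 × 0.52 = 3.120
  c=7: 7 × 0.41 = 2.870
  c=8: 8 × 0.33 = 2.640
  c=9: 9 × 0.28 = 2.520
Maximum at c = 5 (3.150 surviving nestlings).

5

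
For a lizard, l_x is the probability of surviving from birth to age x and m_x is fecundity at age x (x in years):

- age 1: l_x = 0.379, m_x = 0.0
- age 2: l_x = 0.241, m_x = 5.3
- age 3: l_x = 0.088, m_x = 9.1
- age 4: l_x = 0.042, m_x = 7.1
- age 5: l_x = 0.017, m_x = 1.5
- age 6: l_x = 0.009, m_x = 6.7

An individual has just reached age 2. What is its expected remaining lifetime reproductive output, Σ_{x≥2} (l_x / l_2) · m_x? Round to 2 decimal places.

10.22

l_2 = 0.241. Conditional survival from age 2 to x is l_x / l_2.
  x=2: (0.241/0.241) × 5.3 = 5.3000
  x=3: (0.088/0.241) × 9.1 = 3.3228
  x=4: (0.042/0.241) × 7.1 = 1.2373
  x=5: (0.017/0.241) × 1.5 = 0.1058
  x=6: (0.009/0.241) × 6.7 = 0.2502
Sum = 5.3000 + 3.3228 + 1.2373 + 0.1058 + 0.2502 = 10.2162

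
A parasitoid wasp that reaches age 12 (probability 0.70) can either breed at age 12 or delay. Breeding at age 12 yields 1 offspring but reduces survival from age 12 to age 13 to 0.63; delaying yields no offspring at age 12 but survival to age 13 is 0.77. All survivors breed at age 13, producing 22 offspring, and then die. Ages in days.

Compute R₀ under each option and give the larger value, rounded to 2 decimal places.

breed at age 12: R₀ = 0.70 × (1 + 0.63 × 22) = 0.70 × 14.8600 = 10.4020
delay to age 13: R₀ = 0.70 × (0.77 × 22) = 0.70 × 16.9400 = 11.8580
Higher: delay to age 13 (11.8580).

11.86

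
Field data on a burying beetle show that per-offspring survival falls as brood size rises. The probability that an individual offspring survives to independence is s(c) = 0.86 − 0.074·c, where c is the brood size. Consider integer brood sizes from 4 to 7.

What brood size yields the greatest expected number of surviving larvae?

6

Expected surviving larvae = c × s(c):
  c=4: 4 × 0.564 = 2.256
  c=5: 5 × 0.490 = 2.450
  c=6: 6 × 0.416 = 2.496
  c=7: 7 × 0.342 = 2.394
Maximum at c = 6 (2.496 surviving larvae).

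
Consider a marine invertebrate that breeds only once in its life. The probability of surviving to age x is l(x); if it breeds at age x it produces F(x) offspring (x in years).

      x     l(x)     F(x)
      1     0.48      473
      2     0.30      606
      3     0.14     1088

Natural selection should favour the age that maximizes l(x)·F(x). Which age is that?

Expected offspring if breeding at age x = l(x) × F(x):
  age 1: 0.48 × 473 = 227.040
  age 2: 0.30 × 606 = 181.800
  age 3: 0.14 × 1088 = 152.320
Maximum at age 1 (227.040).

1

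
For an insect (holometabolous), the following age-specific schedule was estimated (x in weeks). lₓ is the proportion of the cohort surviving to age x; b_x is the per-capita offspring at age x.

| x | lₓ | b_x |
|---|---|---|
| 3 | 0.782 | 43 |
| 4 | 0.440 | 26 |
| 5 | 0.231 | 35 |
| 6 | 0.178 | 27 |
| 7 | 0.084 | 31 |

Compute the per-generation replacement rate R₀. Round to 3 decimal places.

60.561

R₀ = Σ lₓ b_x:
  age 3: 0.782 × 43 = 33.6260
  age 4: 0.440 × 26 = 11.4400
  age 5: 0.231 × 35 = 8.0850
  age 6: 0.178 × 27 = 4.8060
  age 7: 0.084 × 31 = 2.6040
R₀ = 33.6260 + 11.4400 + 8.0850 + 4.8060 + 2.6040 = 60.5610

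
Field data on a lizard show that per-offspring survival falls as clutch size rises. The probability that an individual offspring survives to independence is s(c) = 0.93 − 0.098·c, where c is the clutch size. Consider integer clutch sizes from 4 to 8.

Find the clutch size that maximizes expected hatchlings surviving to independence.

5

Expected hatchlings surviving to independence = c × s(c):
  c=4: 4 × 0.538 = 2.152
  c=5: 5 × 0.440 = 2.200
  c=6: 6 × 0.342 = 2.052
  c=7: 7 × 0.244 = 1.708
  c=8: 8 × 0.146 = 1.168
Maximum at c = 5 (2.200 hatchlings surviving to independence).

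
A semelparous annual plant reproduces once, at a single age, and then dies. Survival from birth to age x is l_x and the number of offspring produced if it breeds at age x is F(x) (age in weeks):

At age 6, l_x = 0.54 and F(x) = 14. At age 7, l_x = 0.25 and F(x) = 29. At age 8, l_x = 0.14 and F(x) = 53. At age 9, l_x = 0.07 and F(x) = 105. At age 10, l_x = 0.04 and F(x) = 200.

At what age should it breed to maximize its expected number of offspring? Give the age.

10

Expected offspring if breeding at age x = l_x × F(x):
  age 6: 0.54 × 14 = 7.560
  age 7: 0.25 × 29 = 7.250
  age 8: 0.14 × 53 = 7.420
  age 9: 0.07 × 105 = 7.350
  age 10: 0.04 × 200 = 8.000
Maximum at age 10 (8.000).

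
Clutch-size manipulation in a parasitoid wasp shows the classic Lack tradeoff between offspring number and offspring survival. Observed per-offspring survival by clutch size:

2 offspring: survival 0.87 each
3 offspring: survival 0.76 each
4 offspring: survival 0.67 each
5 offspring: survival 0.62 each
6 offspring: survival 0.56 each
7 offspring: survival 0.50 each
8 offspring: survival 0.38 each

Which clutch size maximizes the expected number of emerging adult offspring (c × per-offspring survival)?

7

Expected emerging adult offspring = c × s(c):
  c=2: 2 × 0.87 = 1.740
  c=3: 3 × 0.76 = 2.280
  c=4: 4 × 0.67 = 2.680
  c=5: 5 × 0.62 = 3.100
  c=6: 6 × 0.56 = 3.360
  c=7: 7 × 0.50 = 3.500
  c=8: 8 × 0.38 = 3.040
Maximum at c = 7 (3.500 emerging adult offspring).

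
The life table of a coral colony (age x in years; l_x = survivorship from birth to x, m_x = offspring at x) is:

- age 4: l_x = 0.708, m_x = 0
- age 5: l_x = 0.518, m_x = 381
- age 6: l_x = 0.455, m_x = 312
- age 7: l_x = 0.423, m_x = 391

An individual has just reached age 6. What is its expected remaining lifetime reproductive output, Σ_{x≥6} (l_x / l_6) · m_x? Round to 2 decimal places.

675.50

l_6 = 0.455. Conditional survival from age 6 to x is l_x / l_6.
  x=6: (0.455/0.455) × 312 = 312.0000
  x=7: (0.423/0.455) × 391 = 363.5011
Sum = 312.0000 + 363.5011 = 675.5011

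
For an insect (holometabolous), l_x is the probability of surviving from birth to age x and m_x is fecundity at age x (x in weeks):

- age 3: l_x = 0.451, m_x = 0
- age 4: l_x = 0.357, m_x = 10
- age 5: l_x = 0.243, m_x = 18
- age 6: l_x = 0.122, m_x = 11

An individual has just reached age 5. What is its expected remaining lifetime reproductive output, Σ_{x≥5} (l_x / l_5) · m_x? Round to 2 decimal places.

l_5 = 0.243. Conditional survival from age 5 to x is l_x / l_5.
  x=5: (0.243/0.243) × 18 = 18.0000
  x=6: (0.122/0.243) × 11 = 5.5226
Sum = 18.0000 + 5.5226 = 23.5226

23.52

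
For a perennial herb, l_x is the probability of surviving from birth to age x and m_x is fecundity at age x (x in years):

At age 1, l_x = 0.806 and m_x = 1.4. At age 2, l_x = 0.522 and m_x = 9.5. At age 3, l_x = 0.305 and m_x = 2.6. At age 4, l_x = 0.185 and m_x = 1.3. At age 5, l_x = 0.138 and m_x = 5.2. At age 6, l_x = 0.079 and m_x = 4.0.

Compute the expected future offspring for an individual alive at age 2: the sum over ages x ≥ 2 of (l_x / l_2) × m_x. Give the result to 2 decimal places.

l_2 = 0.522. Conditional survival from age 2 to x is l_x / l_2.
  x=2: (0.522/0.522) × 9.5 = 9.5000
  x=3: (0.305/0.522) × 2.6 = 1.5192
  x=4: (0.185/0.522) × 1.3 = 0.4607
  x=5: (0.138/0.522) × 5.2 = 1.3747
  x=6: (0.079/0.522) × 4.0 = 0.6054
Sum = 9.5000 + 1.5192 + 0.4607 + 1.3747 + 0.6054 = 13.4600

13.46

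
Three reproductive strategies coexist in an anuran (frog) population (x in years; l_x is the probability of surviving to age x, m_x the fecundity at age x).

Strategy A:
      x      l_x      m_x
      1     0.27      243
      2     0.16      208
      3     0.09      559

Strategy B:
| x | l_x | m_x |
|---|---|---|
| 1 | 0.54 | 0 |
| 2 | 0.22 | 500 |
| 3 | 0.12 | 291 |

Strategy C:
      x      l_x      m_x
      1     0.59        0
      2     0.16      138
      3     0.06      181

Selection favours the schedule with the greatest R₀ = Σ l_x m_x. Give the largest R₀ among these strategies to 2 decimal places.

149.20

Strategy A: R₀ = 0.27×243 + 0.16×208 + 0.09×559 = 149.2000
Strategy B: R₀ = 0.54×0 + 0.22×500 + 0.12×291 = 144.9200
Strategy C: R₀ = 0.59×0 + 0.16×138 + 0.06×181 = 32.9400
Highest R₀: strategy A with 149.2000.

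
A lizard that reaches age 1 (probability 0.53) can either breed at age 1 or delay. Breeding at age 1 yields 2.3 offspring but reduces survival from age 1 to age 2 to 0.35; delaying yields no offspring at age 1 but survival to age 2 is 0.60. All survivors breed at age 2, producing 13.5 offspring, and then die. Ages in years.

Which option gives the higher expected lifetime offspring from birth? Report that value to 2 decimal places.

4.29

breed at age 1: R₀ = 0.53 × (2.3 + 0.35 × 13.5) = 0.53 × 7.0250 = 3.7232
delay to age 2: R₀ = 0.53 × (0.60 × 13.5) = 0.53 × 8.1000 = 4.2930
Higher: delay to age 2 (4.2930).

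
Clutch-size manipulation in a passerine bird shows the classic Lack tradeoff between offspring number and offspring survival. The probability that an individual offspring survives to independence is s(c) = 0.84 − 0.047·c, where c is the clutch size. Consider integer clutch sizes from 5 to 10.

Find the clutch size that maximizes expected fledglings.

Expected fledglings = c × s(c):
  c=5: 5 × 0.605 = 3.025
  c=6: 6 × 0.558 = 3.348
  c=7: 7 × 0.511 = 3.577
  c=8: 8 × 0.464 = 3.712
  c=9: 9 × 0.417 = 3.753
  c=10: 10 × 0.370 = 3.700
Maximum at c = 9 (3.753 fledglings).

9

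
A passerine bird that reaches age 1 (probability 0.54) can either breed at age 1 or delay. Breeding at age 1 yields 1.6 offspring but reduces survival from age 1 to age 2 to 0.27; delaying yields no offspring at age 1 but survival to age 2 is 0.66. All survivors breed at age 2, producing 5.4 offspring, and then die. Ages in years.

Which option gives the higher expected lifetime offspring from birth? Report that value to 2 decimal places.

1.92

breed at age 1: R₀ = 0.54 × (1.6 + 0.27 × 5.4) = 0.54 × 3.0580 = 1.6513
delay to age 2: R₀ = 0.54 × (0.66 × 5.4) = 0.54 × 3.5640 = 1.9246
Higher: delay to age 2 (1.9246).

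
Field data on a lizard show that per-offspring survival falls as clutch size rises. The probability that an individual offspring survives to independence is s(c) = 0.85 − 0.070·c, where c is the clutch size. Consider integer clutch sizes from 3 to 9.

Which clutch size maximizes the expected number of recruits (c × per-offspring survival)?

Expected recruits = c × s(c):
  c=3: 3 × 0.640 = 1.920
  c=4: 4 × 0.570 = 2.280
  c=5: 5 × 0.500 = 2.500
  c=6: 6 × 0.430 = 2.580
  c=7: 7 × 0.360 = 2.520
  c=8: 8 × 0.290 = 2.320
  c=9: 9 × 0.220 = 1.980
Maximum at c = 6 (2.580 recruits).

6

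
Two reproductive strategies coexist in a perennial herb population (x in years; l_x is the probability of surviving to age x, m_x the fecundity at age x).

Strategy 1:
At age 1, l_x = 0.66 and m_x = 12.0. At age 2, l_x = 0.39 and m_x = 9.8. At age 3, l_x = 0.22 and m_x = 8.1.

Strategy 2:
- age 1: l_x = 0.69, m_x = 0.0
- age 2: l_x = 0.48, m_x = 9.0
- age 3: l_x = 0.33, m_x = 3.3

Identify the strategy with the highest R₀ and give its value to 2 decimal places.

Strategy 1: R₀ = 0.66×12.0 + 0.39×9.8 + 0.22×8.1 = 13.5240
Strategy 2: R₀ = 0.69×0.0 + 0.48×9.0 + 0.33×3.3 = 5.4090
Highest R₀: strategy 1 with 13.5240.

13.52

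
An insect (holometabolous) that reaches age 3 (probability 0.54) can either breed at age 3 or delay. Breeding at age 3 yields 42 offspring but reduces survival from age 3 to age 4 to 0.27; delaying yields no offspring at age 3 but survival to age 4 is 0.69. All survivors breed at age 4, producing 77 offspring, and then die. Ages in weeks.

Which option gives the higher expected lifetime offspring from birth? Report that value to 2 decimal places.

breed at age 3: R₀ = 0.54 × (42 + 0.27 × 77) = 0.54 × 62.7900 = 33.9066
delay to age 4: R₀ = 0.54 × (0.69 × 77) = 0.54 × 53.1300 = 28.6902
Higher: breed at age 3 (33.9066).

33.91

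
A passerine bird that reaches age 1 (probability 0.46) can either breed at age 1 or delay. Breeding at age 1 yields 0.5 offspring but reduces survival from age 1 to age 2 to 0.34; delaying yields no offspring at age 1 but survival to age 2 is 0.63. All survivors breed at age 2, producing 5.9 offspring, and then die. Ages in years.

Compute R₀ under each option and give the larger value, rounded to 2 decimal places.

1.71

breed at age 1: R₀ = 0.46 × (0.5 + 0.34 × 5.9) = 0.46 × 2.5060 = 1.1528
delay to age 2: R₀ = 0.46 × (0.63 × 5.9) = 0.46 × 3.7170 = 1.7098
Higher: delay to age 2 (1.7098).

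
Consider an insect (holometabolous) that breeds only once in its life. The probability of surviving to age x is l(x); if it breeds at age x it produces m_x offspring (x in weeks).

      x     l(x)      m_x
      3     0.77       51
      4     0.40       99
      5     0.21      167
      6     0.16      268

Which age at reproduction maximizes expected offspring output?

Expected offspring if breeding at age x = l(x) × m_x:
  age 3: 0.77 × 51 = 39.270
  age 4: 0.40 × 99 = 39.600
  age 5: 0.21 × 167 = 35.070
  age 6: 0.16 × 268 = 42.880
Maximum at age 6 (42.880).

6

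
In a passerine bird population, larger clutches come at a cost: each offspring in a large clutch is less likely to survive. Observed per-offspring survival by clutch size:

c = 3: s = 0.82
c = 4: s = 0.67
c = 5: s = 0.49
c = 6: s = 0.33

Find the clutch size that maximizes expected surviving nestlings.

Expected surviving nestlings = c × s(c):
  c=3: 3 × 0.82 = 2.460
  c=4: 4 × 0.67 = 2.680
  c=5: 5 × 0.49 = 2.450
  c=6: 6 × 0.33 = 1.980
Maximum at c = 4 (2.680 surviving nestlings).

4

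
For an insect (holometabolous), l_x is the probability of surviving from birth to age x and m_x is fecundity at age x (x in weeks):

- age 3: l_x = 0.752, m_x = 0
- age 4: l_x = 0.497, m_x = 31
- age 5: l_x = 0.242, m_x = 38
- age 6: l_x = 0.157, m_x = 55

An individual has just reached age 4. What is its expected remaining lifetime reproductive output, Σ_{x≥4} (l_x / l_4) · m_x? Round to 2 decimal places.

66.88

l_4 = 0.497. Conditional survival from age 4 to x is l_x / l_4.
  x=4: (0.497/0.497) × 31 = 31.0000
  x=5: (0.242/0.497) × 38 = 18.5030
  x=6: (0.157/0.497) × 55 = 17.3742
Sum = 31.0000 + 18.5030 + 17.3742 = 66.8773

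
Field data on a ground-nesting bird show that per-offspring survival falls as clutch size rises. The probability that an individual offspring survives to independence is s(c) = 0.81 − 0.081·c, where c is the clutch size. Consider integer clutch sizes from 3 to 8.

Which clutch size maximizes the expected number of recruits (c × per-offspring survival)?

Expected recruits = c × s(c):
  c=3: 3 × 0.567 = 1.701
  c=4: 4 × 0.486 = 1.944
  c=5: 5 × 0.405 = 2.025
  c=6: 6 × 0.324 = 1.944
  c=7: 7 × 0.243 = 1.701
  c=8: 8 × 0.162 = 1.296
Maximum at c = 5 (2.025 recruits).

5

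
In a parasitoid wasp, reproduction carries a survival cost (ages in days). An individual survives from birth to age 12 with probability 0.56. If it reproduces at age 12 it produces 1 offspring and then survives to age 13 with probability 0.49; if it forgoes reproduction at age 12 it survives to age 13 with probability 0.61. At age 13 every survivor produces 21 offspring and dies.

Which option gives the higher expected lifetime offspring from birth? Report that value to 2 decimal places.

7.17

breed at age 12: R₀ = 0.56 × (1 + 0.49 × 21) = 0.56 × 11.2900 = 6.3224
delay to age 13: R₀ = 0.56 × (0.61 × 21) = 0.56 × 12.8100 = 7.1736
Higher: delay to age 13 (7.1736).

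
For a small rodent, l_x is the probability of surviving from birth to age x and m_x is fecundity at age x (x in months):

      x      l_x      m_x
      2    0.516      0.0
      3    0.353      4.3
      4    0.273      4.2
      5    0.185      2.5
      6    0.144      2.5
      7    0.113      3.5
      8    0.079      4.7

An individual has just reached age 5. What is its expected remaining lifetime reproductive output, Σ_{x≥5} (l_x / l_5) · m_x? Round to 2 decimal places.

8.59

l_5 = 0.185. Conditional survival from age 5 to x is l_x / l_5.
  x=5: (0.185/0.185) × 2.5 = 2.5000
  x=6: (0.144/0.185) × 2.5 = 1.9459
  x=7: (0.113/0.185) × 3.5 = 2.1378
  x=8: (0.079/0.185) × 4.7 = 2.0070
Sum = 2.5000 + 1.9459 + 2.1378 + 2.0070 = 8.5908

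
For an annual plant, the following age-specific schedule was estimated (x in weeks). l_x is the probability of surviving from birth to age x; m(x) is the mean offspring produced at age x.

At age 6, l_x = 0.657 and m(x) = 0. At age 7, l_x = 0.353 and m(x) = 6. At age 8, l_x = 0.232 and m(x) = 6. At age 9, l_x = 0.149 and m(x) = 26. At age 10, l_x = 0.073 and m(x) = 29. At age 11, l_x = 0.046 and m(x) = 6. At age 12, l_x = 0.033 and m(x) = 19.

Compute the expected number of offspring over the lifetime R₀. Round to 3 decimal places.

10.404

R₀ = Σ l_x m(x):
  age 6: 0.657 × 0 = 0.0000
  age 7: 0.353 × 6 = 2.1180
  age 8: 0.232 × 6 = 1.3920
  age 9: 0.149 × 26 = 3.8740
  age 10: 0.073 × 29 = 2.1170
  age 11: 0.046 × 6 = 0.2760
  age 12: 0.033 × 19 = 0.6270
R₀ = 0.0000 + 2.1180 + 1.3920 + 3.8740 + 2.1170 + 0.2760 + 0.6270 = 10.4040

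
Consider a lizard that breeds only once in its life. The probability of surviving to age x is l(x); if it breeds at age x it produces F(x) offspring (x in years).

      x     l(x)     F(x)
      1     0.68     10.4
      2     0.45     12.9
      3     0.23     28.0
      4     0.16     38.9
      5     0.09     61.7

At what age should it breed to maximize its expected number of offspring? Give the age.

Expected offspring if breeding at age x = l(x) × F(x):
  age 1: 0.68 × 10.4 = 7.072
  age 2: 0.45 × 12.9 = 5.805
  age 3: 0.23 × 28.0 = 6.440
  age 4: 0.16 × 38.9 = 6.224
  age 5: 0.09 × 61.7 = 5.553
Maximum at age 1 (7.072).

1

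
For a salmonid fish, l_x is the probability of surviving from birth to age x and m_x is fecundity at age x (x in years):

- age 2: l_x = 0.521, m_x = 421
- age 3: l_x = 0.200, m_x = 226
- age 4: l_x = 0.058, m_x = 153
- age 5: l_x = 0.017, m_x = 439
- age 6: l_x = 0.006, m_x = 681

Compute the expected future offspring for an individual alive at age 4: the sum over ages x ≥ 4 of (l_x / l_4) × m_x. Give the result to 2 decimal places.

l_4 = 0.058. Conditional survival from age 4 to x is l_x / l_4.
  x=4: (0.058/0.058) × 153 = 153.0000
  x=5: (0.017/0.058) × 439 = 128.6724
  x=6: (0.006/0.058) × 681 = 70.4483
Sum = 153.0000 + 128.6724 + 70.4483 = 352.1207

352.12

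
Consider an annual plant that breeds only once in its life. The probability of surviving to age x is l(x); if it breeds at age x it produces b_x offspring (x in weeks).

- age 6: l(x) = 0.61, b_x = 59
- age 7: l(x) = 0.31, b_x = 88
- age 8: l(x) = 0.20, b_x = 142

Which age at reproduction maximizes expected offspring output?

Expected offspring if breeding at age x = l(x) × b_x:
  age 6: 0.61 × 59 = 35.990
  age 7: 0.31 × 88 = 27.280
  age 8: 0.20 × 142 = 28.400
Maximum at age 6 (35.990).

6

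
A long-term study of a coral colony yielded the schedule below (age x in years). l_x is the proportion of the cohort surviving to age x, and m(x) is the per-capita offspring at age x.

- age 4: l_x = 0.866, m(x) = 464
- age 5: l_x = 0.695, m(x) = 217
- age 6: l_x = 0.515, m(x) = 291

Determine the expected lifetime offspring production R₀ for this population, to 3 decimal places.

702.504

R₀ = Σ l_x m(x):
  age 4: 0.866 × 464 = 401.8240
  age 5: 0.695 × 217 = 150.8150
  age 6: 0.515 × 291 = 149.8650
R₀ = 401.8240 + 150.8150 + 149.8650 = 702.5040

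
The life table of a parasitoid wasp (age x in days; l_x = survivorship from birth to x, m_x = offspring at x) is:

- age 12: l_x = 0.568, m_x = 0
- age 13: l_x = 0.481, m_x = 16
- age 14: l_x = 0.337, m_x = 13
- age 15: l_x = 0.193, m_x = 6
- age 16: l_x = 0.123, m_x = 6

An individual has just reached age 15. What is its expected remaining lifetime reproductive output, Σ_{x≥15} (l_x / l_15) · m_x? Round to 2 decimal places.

l_15 = 0.193. Conditional survival from age 15 to x is l_x / l_15.
  x=15: (0.193/0.193) × 6 = 6.0000
  x=16: (0.123/0.193) × 6 = 3.8238
Sum = 6.0000 + 3.8238 = 9.8238

9.82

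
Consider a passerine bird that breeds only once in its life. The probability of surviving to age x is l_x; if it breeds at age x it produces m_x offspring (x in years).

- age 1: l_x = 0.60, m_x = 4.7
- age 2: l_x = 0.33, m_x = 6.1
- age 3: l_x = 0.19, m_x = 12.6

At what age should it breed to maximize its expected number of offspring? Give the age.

Expected offspring if breeding at age x = l_x × m_x:
  age 1: 0.60 × 4.7 = 2.820
  age 2: 0.33 × 6.1 = 2.013
  age 3: 0.19 × 12.6 = 2.394
Maximum at age 1 (2.820).

1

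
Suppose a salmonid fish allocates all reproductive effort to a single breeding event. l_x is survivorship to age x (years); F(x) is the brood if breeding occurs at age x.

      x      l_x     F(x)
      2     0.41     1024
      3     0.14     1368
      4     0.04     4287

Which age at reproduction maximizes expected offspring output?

Expected offspring if breeding at age x = l_x × F(x):
  age 2: 0.41 × 1024 = 419.840
  age 3: 0.14 × 1368 = 191.520
  age 4: 0.04 × 4287 = 171.480
Maximum at age 2 (419.840).

2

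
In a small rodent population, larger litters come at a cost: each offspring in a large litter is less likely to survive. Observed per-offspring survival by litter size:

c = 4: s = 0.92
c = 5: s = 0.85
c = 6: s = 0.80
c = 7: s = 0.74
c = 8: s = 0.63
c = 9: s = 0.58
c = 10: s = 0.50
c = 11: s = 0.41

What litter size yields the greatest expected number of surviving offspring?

9

Expected surviving offspring = c × s(c):
  c=4: 4 × 0.92 = 3.680
  c=5: 5 × 0.85 = 4.250
  c=6: 6 × 0.80 = 4.800
  c=7: 7 × 0.74 = 5.180
  c=8: 8 × 0.63 = 5.040
  c=9: 9 × 0.58 = 5.220
  c=10: 10 × 0.50 = 5.000
  c=11: 11 × 0.41 = 4.510
Maximum at c = 9 (5.220 surviving offspring).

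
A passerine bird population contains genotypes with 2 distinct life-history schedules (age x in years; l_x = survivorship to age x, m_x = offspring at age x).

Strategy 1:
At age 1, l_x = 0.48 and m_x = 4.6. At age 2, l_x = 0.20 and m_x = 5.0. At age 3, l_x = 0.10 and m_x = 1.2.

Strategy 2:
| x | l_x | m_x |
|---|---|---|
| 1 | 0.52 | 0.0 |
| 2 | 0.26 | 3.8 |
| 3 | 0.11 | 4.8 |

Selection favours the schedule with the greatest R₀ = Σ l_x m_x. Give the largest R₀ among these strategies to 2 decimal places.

3.33

Strategy 1: R₀ = 0.48×4.6 + 0.20×5.0 + 0.10×1.2 = 3.3280
Strategy 2: R₀ = 0.52×0.0 + 0.26×3.8 + 0.11×4.8 = 1.5160
Highest R₀: strategy 1 with 3.3280.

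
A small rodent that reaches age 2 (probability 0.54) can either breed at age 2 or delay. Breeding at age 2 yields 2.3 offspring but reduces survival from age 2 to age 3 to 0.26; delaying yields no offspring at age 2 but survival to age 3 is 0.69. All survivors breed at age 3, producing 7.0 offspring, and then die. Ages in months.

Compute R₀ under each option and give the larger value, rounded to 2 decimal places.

breed at age 2: R₀ = 0.54 × (2.3 + 0.26 × 7.0) = 0.54 × 4.1200 = 2.2248
delay to age 3: R₀ = 0.54 × (0.69 × 7.0) = 0.54 × 4.8300 = 2.6082
Higher: delay to age 3 (2.6082).

2.61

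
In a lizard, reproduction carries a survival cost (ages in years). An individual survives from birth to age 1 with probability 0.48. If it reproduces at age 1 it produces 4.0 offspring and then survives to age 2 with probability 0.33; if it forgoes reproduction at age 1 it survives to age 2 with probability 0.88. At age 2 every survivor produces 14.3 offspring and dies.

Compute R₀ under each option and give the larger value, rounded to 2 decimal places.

6.04

breed at age 1: R₀ = 0.48 × (4.0 + 0.33 × 14.3) = 0.48 × 8.7190 = 4.1851
delay to age 2: R₀ = 0.48 × (0.88 × 14.3) = 0.48 × 12.5840 = 6.0403
Higher: delay to age 2 (6.0403).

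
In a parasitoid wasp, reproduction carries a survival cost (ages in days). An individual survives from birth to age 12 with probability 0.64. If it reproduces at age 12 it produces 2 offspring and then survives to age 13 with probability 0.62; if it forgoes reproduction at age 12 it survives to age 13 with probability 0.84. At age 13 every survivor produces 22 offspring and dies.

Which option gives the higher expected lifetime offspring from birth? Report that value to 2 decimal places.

11.83

breed at age 12: R₀ = 0.64 × (2 + 0.62 × 22) = 0.64 × 15.6400 = 10.0096
delay to age 13: R₀ = 0.64 × (0.84 × 22) = 0.64 × 18.4800 = 11.8272
Higher: delay to age 13 (11.8272).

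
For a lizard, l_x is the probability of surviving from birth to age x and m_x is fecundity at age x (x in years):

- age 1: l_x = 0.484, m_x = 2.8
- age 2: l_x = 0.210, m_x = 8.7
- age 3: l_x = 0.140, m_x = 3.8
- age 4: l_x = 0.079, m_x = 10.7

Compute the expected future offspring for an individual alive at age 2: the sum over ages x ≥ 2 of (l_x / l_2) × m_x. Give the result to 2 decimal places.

15.26

l_2 = 0.210. Conditional survival from age 2 to x is l_x / l_2.
  x=2: (0.210/0.210) × 8.7 = 8.7000
  x=3: (0.140/0.210) × 3.8 = 2.5333
  x=4: (0.079/0.210) × 10.7 = 4.0252
Sum = 8.7000 + 2.5333 + 4.0252 = 15.2586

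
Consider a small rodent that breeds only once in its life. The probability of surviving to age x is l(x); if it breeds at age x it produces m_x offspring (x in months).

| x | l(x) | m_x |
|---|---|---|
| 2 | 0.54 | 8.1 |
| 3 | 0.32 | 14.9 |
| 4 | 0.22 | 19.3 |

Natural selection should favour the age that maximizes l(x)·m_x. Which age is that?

3

Expected offspring if breeding at age x = l(x) × m_x:
  age 2: 0.54 × 8.1 = 4.374
  age 3: 0.32 × 14.9 = 4.768
  age 4: 0.22 × 19.3 = 4.246
Maximum at age 3 (4.768).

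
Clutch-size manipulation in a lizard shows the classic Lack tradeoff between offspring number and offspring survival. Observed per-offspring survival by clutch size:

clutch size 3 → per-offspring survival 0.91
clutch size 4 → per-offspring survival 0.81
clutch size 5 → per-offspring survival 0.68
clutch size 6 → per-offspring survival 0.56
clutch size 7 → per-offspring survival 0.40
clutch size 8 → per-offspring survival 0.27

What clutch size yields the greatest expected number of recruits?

5

Expected recruits = c × s(c):
  c=3: 3 × 0.91 = 2.730
  c=4: 4 × 0.81 = 3.240
  c=5: 5 × 0.68 = 3.400
  c=6: 6 × 0.56 = 3.360
  c=7: 7 × 0.40 = 2.800
  c=8: 8 × 0.27 = 2.160
Maximum at c = 5 (3.400 recruits).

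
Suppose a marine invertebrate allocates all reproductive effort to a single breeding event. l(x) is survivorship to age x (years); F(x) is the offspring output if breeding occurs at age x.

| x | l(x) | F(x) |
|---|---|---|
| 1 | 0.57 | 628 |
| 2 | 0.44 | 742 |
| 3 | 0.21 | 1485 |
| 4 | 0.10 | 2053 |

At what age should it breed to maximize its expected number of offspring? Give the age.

Expected offspring if breeding at age x = l(x) × F(x):
  age 1: 0.57 × 628 = 357.960
  age 2: 0.44 × 742 = 326.480
  age 3: 0.21 × 1485 = 311.850
  age 4: 0.10 × 2053 = 205.300
Maximum at age 1 (357.960).

1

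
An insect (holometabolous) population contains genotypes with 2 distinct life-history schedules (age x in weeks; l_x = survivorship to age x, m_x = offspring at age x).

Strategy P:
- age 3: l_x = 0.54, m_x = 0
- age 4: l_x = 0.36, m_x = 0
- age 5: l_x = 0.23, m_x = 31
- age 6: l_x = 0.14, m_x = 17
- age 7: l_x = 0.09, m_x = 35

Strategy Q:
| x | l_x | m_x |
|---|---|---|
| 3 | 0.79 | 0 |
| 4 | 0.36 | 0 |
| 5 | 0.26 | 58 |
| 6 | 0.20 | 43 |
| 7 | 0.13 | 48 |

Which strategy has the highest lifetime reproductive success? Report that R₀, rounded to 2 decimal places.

Strategy P: R₀ = 0.54×0 + 0.36×0 + 0.23×31 + 0.14×17 + 0.09×35 = 12.6600
Strategy Q: R₀ = 0.79×0 + 0.36×0 + 0.26×58 + 0.20×43 + 0.13×48 = 29.9200
Highest R₀: strategy Q with 29.9200.

29.92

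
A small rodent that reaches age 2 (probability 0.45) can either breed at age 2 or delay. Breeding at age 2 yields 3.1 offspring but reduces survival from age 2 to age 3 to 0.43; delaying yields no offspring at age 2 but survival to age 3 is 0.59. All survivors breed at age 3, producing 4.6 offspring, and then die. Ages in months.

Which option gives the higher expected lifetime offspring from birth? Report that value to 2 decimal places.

breed at age 2: R₀ = 0.45 × (3.1 + 0.43 × 4.6) = 0.45 × 5.0780 = 2.2851
delay to age 3: R₀ = 0.45 × (0.59 × 4.6) = 0.45 × 2.7140 = 1.2213
Higher: breed at age 2 (2.2851).

2.29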